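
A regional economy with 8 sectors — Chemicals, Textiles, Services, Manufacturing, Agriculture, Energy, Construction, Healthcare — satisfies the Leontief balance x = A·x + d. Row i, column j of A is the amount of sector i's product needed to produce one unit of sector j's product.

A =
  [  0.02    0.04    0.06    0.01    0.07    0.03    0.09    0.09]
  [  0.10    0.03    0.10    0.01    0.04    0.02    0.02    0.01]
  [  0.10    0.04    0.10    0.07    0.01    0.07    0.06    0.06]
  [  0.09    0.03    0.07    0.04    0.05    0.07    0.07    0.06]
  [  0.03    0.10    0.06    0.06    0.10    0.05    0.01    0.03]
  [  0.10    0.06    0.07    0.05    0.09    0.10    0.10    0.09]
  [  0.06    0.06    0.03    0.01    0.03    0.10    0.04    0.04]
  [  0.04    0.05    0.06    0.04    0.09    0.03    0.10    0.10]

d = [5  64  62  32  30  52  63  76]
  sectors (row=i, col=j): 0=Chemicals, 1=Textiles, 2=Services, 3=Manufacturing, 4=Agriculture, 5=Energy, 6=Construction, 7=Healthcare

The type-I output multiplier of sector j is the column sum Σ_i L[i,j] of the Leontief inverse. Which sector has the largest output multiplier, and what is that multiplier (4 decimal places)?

Services (2.0243)

Form M = I − A:
  [  0.98   -0.04   -0.06   -0.01   -0.07   -0.03   -0.09   -0.09]
  [ -0.10    0.97   -0.10   -0.01   -0.04   -0.02   -0.02   -0.01]
  [ -0.10   -0.04    0.90   -0.07   -0.01   -0.07   -0.06   -0.06]
  [ -0.09   -0.03   -0.07    0.96   -0.05   -0.07   -0.07   -0.06]
  [ -0.03   -0.10   -0.06   -0.06    0.90   -0.05   -0.01   -0.03]
  [ -0.10   -0.06   -0.07   -0.05   -0.09    0.90   -0.10   -0.09]
  [ -0.06   -0.06   -0.03   -0.01   -0.03   -0.10    0.96   -0.04]
  [ -0.04   -0.05   -0.06   -0.04   -0.09   -0.03   -0.10    0.90]
Leontief inverse L = M⁻¹:
  [  1.0684    0.0816    0.1103    0.0382    0.1155    0.0748    0.1346    0.1350]
  [  0.1392    1.0606    0.1439    0.0330    0.0735    0.0541    0.0579    0.0479]
  [  0.1652    0.0868    1.1665    0.1048    0.0647    0.1278    0.1246    0.1227]
  [  0.1482    0.0771    0.1306    1.0728    0.1044    0.1242    0.1282    0.1175]
  [  0.0865    0.1429    0.1196    0.0916    1.1494    0.0949    0.0549    0.0746]
  [  0.1796    0.1259    0.1527    0.0946    0.1665    1.1736    0.1773    0.1666]
  [  0.1077    0.0967    0.0784    0.0347    0.0743    0.1421    1.0856    0.0843]
  [  0.0994    0.1010    0.1222    0.0744    0.1469    0.0848    0.1552    1.1556]
Total output x = L · d:
  x_0 = 1.0684·5 + 0.0816·64 + 0.1103·62 + 0.0382·32 + 0.1155·30 + 0.0748·52 + 0.1346·63 + 0.1350·76 = 44.7181
  x_1 = 0.1392·5 + 1.0606·64 + 0.1439·62 + 0.0330·32 + 0.0735·30 + 0.0541·52 + 0.0579·63 + 0.0479·76 = 90.8675
  x_2 = 0.1652·5 + 0.0868·64 + 1.1665·62 + 0.1048·32 + 0.0647·30 + 0.1278·52 + 0.1246·63 + 0.1227·76 = 107.8214
  x_3 = 0.1482·5 + 0.0771·64 + 0.1306·62 + 1.0728·32 + 0.1044·30 + 0.1242·52 + 0.1282·63 + 0.1175·76 = 74.6996
  x_4 = 0.0865·5 + 0.1429·64 + 0.1196·62 + 0.0916·32 + 1.1494·30 + 0.0949·52 + 0.0549·63 + 0.0746·76 = 68.4627
  x_5 = 0.1796·5 + 0.1259·64 + 0.1527·62 + 0.0946·32 + 0.1665·30 + 1.1736·52 + 0.1773·63 + 0.1666·76 = 111.3113
  x_6 = 0.1077·5 + 0.0967·64 + 0.0784·62 + 0.0347·32 + 0.0743·30 + 0.1421·52 + 1.0856·63 + 0.0843·76 = 97.1200
  x_7 = 0.0994·5 + 0.1010·64 + 0.1222·62 + 0.0744·32 + 0.1469·30 + 0.0848·52 + 0.1552·63 + 1.1556·76 = 123.3359
Output multipliers (column sums of L):
  Chemicals: 1.9943
  Textiles: 1.7727
  Services: 2.0243
  Manufacturing: 1.5440
  Agriculture: 1.8953
  Energy: 1.8764
  Construction: 1.9182
  Healthcare: 1.9042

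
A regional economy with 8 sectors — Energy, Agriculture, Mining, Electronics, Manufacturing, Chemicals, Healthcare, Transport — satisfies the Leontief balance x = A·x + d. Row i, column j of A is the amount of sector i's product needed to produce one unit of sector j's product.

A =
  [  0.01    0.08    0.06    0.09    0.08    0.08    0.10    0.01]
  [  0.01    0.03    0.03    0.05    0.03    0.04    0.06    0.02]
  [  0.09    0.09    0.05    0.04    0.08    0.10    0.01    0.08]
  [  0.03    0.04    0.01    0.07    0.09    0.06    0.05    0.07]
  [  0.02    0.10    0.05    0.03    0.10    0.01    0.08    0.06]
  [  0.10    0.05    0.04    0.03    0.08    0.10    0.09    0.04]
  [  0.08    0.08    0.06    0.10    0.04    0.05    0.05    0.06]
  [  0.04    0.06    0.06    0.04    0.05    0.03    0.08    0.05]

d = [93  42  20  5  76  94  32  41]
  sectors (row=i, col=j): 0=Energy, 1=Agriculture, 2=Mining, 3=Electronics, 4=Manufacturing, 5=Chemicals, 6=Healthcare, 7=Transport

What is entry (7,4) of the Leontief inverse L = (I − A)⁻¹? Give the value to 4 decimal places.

L[7,4] = 0.0995

Form M = I − A:
  [  0.99   -0.08   -0.06   -0.09   -0.08   -0.08   -0.10   -0.01]
  [ -0.01    0.97   -0.03   -0.05   -0.03   -0.04   -0.06   -0.02]
  [ -0.09   -0.09    0.95   -0.04   -0.08   -0.10   -0.01   -0.08]
  [ -0.03   -0.04   -0.01    0.93   -0.09   -0.06   -0.05   -0.07]
  [ -0.02   -0.10   -0.05   -0.03    0.90   -0.01   -0.08   -0.06]
  [ -0.10   -0.05   -0.04   -0.03   -0.08    0.90   -0.09   -0.04]
  [ -0.08   -0.08   -0.06   -0.10   -0.04   -0.05    0.95   -0.06]
  [ -0.04   -0.06   -0.06   -0.04   -0.05   -0.03   -0.08    0.95]
Leontief inverse L = M⁻¹:
  [  1.0563    0.1405    0.0994    0.1425    0.1437    0.1330    0.1582    0.0576]
  [  0.0352    1.0623    0.0515    0.0788    0.0637    0.0686    0.0912    0.0455]
  [  0.1339    0.1538    1.0941    0.0918    0.1477    0.1565    0.0779    0.1244]
  [  0.0641    0.0901    0.0436    1.1116    0.1431    0.0995    0.1020    0.1078]
  [  0.0545    0.1538    0.0863    0.0743    1.1519    0.0496    0.1304    0.0996]
  [  0.1478    0.1170    0.0859    0.0871    0.1481    1.1581    0.1578    0.0858]
  [  0.1220    0.1401    0.1005    0.1544    0.1044    0.1049    1.1111    0.1053]
  [  0.0757    0.1101    0.0941    0.0832    0.0995    0.0720    0.1270    1.0871]
Total output x = L · d:
  x_0 = 1.0563·93 + 0.1405·42 + 0.0994·20 + 0.1425·5 + 0.1437·76 + 0.1330·94 + 0.1582·32 + 0.0576·41 = 137.6874
  x_1 = 0.0352·93 + 1.0623·42 + 0.0515·20 + 0.0788·5 + 0.0637·76 + 0.0686·94 + 0.0912·32 + 0.0455·41 = 65.3886
  x_2 = 0.1339·93 + 0.1538·42 + 1.0941·20 + 0.0918·5 + 0.1477·76 + 0.1565·94 + 0.0779·32 + 0.1244·41 = 74.7880
  x_3 = 0.0641·93 + 0.0901·42 + 0.0436·20 + 1.1116·5 + 0.1431·76 + 0.0995·94 + 0.1020·32 + 0.1078·41 = 44.0873
  x_4 = 0.0545·93 + 0.1538·42 + 0.0863·20 + 0.0743·5 + 1.1519·76 + 0.0496·94 + 0.1304·32 + 0.0996·41 = 114.0888
  x_5 = 0.1478·93 + 0.1170·42 + 0.0859·20 + 0.0871·5 + 0.1481·76 + 1.1581·94 + 0.1578·32 + 0.0858·41 = 149.4977
  x_6 = 0.1220·93 + 0.1401·42 + 0.1005·20 + 0.1544·5 + 0.1044·76 + 0.1049·94 + 1.1111·32 + 0.1053·41 = 77.6805
  x_7 = 0.0757·93 + 0.1101·42 + 0.0941·20 + 0.0832·5 + 0.0995·76 + 0.0720·94 + 0.1270·32 + 1.0871·41 = 76.9320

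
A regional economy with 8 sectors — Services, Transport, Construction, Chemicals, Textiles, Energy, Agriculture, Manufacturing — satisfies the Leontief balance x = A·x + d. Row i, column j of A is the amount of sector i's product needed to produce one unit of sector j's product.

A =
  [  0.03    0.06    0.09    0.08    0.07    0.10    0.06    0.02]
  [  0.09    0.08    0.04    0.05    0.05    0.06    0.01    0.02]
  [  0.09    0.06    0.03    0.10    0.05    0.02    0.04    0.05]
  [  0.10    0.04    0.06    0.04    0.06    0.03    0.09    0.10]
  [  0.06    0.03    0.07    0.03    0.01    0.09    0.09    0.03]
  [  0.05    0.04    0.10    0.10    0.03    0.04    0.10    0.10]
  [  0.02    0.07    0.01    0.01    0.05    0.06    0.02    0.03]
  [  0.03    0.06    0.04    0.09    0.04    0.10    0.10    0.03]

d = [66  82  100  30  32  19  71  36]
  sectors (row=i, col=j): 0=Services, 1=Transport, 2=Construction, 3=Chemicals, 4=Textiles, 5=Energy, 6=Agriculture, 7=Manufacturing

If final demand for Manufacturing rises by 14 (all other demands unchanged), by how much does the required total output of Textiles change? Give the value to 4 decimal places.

0.9453

Form M = I − A:
  [  0.97   -0.06   -0.09   -0.08   -0.07   -0.10   -0.06   -0.02]
  [ -0.09    0.92   -0.04   -0.05   -0.05   -0.06   -0.01   -0.02]
  [ -0.09   -0.06    0.97   -0.10   -0.05   -0.02   -0.04   -0.05]
  [ -0.10   -0.04   -0.06    0.96   -0.06   -0.03   -0.09   -0.10]
  [ -0.06   -0.03   -0.07   -0.03    0.99   -0.09   -0.09   -0.03]
  [ -0.05   -0.04   -0.10   -0.10   -0.03    0.96   -0.10   -0.10]
  [ -0.02   -0.07   -0.01   -0.01   -0.05   -0.06    0.98   -0.03]
  [ -0.03   -0.06   -0.04   -0.09   -0.04   -0.10   -0.10    0.97]
Leontief inverse L = M⁻¹:
  [  1.0879    0.1101    0.1419    0.1383    0.1115    0.1526    0.1191    0.0691]
  [  0.1356    1.1209    0.0848    0.0980    0.0848    0.1063    0.0565    0.0557]
  [  0.1386    0.1044    1.0756    0.1485    0.0888    0.0713    0.0916    0.0887]
  [  0.1506    0.0926    0.1100    1.0981    0.1034    0.0918    0.1488    0.1411]
  [  0.1013    0.0717    0.1105    0.0779    1.0448    0.1332    0.1350    0.0675]
  [  0.1093    0.0966    0.1511    0.1627    0.0778    1.1004    0.1635    0.1497]
  [  0.0492    0.0972    0.0386    0.0408    0.0708    0.0912    1.0510    0.0533]
  [  0.0822    0.1086    0.0883    0.1425    0.0803    0.1511    0.1555    1.0770]
Total output x = L · d:
  x_0 = 1.0879·66 + 0.1101·82 + 0.1419·100 + 0.1383·30 + 0.1115·32 + 0.1526·19 + 0.1191·71 + 0.0691·36 = 116.5709
  x_1 = 0.1356·66 + 1.1209·82 + 0.0848·100 + 0.0980·30 + 0.0848·32 + 0.1063·19 + 0.0565·71 + 0.0557·36 = 123.0381
  x_2 = 0.1386·66 + 0.1044·82 + 1.0756·100 + 0.1485·30 + 0.0888·32 + 0.0713·19 + 0.0916·71 + 0.0887·36 = 143.6150
  x_3 = 0.1506·66 + 0.0926·82 + 0.1100·100 + 1.0981·30 + 0.1034·32 + 0.0918·19 + 0.1488·71 + 0.1411·36 = 82.1700
  x_4 = 0.1013·66 + 0.0717·82 + 0.1105·100 + 0.0779·30 + 1.0448·32 + 0.1332·19 + 0.1350·71 + 0.0675·36 = 73.9370
  x_5 = 0.1093·66 + 0.0966·82 + 0.1511·100 + 0.1627·30 + 0.0778·32 + 1.1004·19 + 0.1635·71 + 0.1497·36 = 75.5218
  x_6 = 0.0492·66 + 0.0972·82 + 0.0386·100 + 0.0408·30 + 0.0708·32 + 0.0912·19 + 1.0510·71 + 0.0533·36 = 96.8479
  x_7 = 0.0822·66 + 0.1086·82 + 0.0883·100 + 0.1425·30 + 0.0803·32 + 0.1511·19 + 0.1555·71 + 1.0770·36 = 82.6946
Δx_4 = L[4,7] · Δd_7 = 0.0675 · 14 = 0.9453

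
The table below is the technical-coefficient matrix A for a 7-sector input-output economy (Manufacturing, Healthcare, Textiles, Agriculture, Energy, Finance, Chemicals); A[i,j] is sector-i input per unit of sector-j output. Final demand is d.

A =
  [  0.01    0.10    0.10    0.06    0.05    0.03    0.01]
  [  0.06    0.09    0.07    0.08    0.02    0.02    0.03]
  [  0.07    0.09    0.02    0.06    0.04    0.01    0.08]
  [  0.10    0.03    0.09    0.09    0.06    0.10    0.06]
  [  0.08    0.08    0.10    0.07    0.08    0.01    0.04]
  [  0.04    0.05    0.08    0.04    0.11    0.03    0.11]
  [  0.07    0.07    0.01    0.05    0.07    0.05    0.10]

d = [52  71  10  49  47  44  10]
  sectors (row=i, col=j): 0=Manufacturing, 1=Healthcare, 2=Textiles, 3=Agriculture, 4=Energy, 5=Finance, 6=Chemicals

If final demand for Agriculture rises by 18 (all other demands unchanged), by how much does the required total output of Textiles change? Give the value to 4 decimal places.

1.8529

Form M = I − A:
  [  0.99   -0.10   -0.10   -0.06   -0.05   -0.03   -0.01]
  [ -0.06    0.91   -0.07   -0.08   -0.02   -0.02   -0.03]
  [ -0.07   -0.09    0.98   -0.06   -0.04   -0.01   -0.08]
  [ -0.10   -0.03   -0.09    0.91   -0.06   -0.10   -0.06]
  [ -0.08   -0.08   -0.10   -0.07    0.92   -0.01   -0.04]
  [ -0.04   -0.05   -0.08   -0.04   -0.11    0.97   -0.11]
  [ -0.07   -0.07   -0.01   -0.05   -0.07   -0.05    0.90]
Leontief inverse L = M⁻¹:
  [  1.0512    0.1463    0.1402    0.1025    0.0826    0.0508    0.0457]
  [  0.1001    1.1372    0.1125    0.1236    0.0534    0.0444    0.0651]
  [  0.1094    0.1378    1.0625    0.1029    0.0747    0.0345    0.1146]
  [  0.1558    0.0967    0.1524    1.1490    0.1170    0.1341    0.1167]
  [  0.1298    0.1405    0.1530    0.1235    1.1225    0.0370    0.0824]
  [  0.0917    0.1100    0.1295    0.0915    0.1574    1.0566    0.1584]
  [  0.1146    0.1238    0.0590    0.0973    0.1140    0.0768    1.1427]
Total output x = L · d:
  x_0 = 1.0512·52 + 0.1463·71 + 0.1402·10 + 0.1025·49 + 0.0826·47 + 0.0508·44 + 0.0457·10 = 78.0512
  x_1 = 0.1001·52 + 1.1372·71 + 0.1125·10 + 0.1236·49 + 0.0534·47 + 0.0444·44 + 0.0651·10 = 98.2406
  x_2 = 0.1094·52 + 0.1378·71 + 1.0625·10 + 0.1029·49 + 0.0747·47 + 0.0345·44 + 0.1146·10 = 37.3136
  x_3 = 0.1558·52 + 0.0967·71 + 0.1524·10 + 1.1490·49 + 0.1170·47 + 0.1341·44 + 0.1167·10 = 85.3629
  x_4 = 0.1298·52 + 0.1405·71 + 0.1530·10 + 0.1235·49 + 1.1225·47 + 0.0370·44 + 0.0824·10 = 79.5207
  x_5 = 0.0917·52 + 0.1100·71 + 0.1295·10 + 0.0915·49 + 0.1574·47 + 1.0566·44 + 0.1584·10 = 73.8250
  x_6 = 0.1146·52 + 0.1238·71 + 0.0590·10 + 0.0973·49 + 0.1140·47 + 0.0768·44 + 1.1427·10 = 40.2660
Δx_2 = L[2,3] · Δd_3 = 0.1029 · 18 = 1.8529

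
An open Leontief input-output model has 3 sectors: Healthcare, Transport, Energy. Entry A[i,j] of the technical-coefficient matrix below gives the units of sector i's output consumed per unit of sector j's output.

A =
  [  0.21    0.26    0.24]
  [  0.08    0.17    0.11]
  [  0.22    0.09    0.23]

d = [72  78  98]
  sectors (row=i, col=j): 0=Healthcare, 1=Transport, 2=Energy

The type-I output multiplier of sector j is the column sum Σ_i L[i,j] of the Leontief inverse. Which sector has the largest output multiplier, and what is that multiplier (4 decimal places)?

Energy (2.2572)

Form M = I − A:
  [  0.79   -0.26   -0.24]
  [ -0.08    0.83   -0.11]
  [ -0.22   -0.09    0.77]
Leontief inverse L = M⁻¹:
  [  1.4660    0.5168    0.5307]
  [  0.1999    1.2942    0.2472]
  [  0.4422    0.2989    1.4792]
Total output x = L · d:
  x_0 = 1.4660·72 + 0.5168·78 + 0.5307·98 = 197.8696
  x_1 = 0.1999·72 + 1.2942·78 + 0.2472·98 = 139.5696
  x_2 = 0.4422·72 + 0.2989·78 + 1.4792·98 = 200.1202
Output multipliers (column sums of L):
  Healthcare: 2.1081
  Transport: 2.1099
  Energy: 2.2572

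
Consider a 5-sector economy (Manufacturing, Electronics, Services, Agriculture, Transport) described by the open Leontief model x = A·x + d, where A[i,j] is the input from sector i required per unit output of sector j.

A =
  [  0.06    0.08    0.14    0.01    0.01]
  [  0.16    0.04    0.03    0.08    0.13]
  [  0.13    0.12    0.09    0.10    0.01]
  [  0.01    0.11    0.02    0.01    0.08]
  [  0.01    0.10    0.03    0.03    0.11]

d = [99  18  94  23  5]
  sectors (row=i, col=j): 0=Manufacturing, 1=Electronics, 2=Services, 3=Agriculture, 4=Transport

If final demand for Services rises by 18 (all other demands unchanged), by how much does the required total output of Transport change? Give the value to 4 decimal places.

Form M = I − A:
  [  0.94   -0.08   -0.14   -0.01   -0.01]
  [ -0.16    0.96   -0.03   -0.08   -0.13]
  [ -0.13   -0.12    0.91   -0.10   -0.01]
  [ -0.01   -0.11   -0.02    0.99   -0.08]
  [ -0.01   -0.10   -0.03   -0.03    0.89]
Leontief inverse L = M⁻¹:
  [  1.1100    0.1230    0.1769    0.0401    0.0360]
  [  0.2001    1.0976    0.0749    0.1035    0.1727]
  [  0.1899    0.1789    1.1387    0.1330    0.0530]
  [  0.0407    0.1377    0.0372    1.0288    0.1135]
  [  0.0427    0.1354    0.0500    0.0512    1.1490]
Total output x = L · d:
  x_0 = 1.1100·99 + 0.1230·18 + 0.1769·94 + 0.0401·23 + 0.0360·5 = 129.8377
  x_1 = 0.2001·99 + 1.0976·18 + 0.0749·94 + 0.1035·23 + 0.1727·5 = 49.8571
  x_2 = 0.1899·99 + 0.1789·18 + 1.1387·94 + 0.1330·23 + 0.0530·5 = 132.3828
  x_3 = 0.0407·99 + 0.1377·18 + 0.0372·94 + 1.0288·23 + 0.1135·5 = 34.2363
  x_4 = 0.0427·99 + 0.1354·18 + 0.0500·94 + 0.0512·23 + 1.1490·5 = 18.2951
Δx_4 = L[4,2] · Δd_2 = 0.0500 · 18 = 0.9008

0.9008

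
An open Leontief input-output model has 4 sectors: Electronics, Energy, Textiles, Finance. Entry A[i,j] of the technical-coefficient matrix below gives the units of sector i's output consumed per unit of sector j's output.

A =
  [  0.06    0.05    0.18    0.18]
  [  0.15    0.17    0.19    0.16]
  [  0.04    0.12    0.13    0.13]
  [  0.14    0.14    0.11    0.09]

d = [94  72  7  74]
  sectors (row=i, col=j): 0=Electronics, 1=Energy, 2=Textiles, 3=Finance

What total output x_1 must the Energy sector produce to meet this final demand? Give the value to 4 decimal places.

Form M = I − A:
  [  0.94   -0.05   -0.18   -0.18]
  [ -0.15    0.83   -0.19   -0.16]
  [ -0.04   -0.12    0.87   -0.13]
  [ -0.14   -0.14   -0.11    0.91]
Leontief inverse L = M⁻¹:
  [  1.1482    0.1649    0.3116    0.3006]
  [  0.2819    1.3374    0.3943    0.3472]
  [  0.1268    0.2308    1.2571    0.2452]
  [  0.2353    0.2590    0.2606    1.2282]
Total output x = L · d:
  x_0 = 1.1482·94 + 0.1649·72 + 0.3116·7 + 0.3006·74 = 144.2304
  x_1 = 0.2819·94 + 1.3374·72 + 0.3943·7 + 0.3472·74 = 151.2457
  x_2 = 0.1268·94 + 0.2308·72 + 1.2571·7 + 0.2452·74 = 55.4845
  x_3 = 0.2353·94 + 0.2590·72 + 0.2606·7 + 1.2282·74 = 133.4835

151.2457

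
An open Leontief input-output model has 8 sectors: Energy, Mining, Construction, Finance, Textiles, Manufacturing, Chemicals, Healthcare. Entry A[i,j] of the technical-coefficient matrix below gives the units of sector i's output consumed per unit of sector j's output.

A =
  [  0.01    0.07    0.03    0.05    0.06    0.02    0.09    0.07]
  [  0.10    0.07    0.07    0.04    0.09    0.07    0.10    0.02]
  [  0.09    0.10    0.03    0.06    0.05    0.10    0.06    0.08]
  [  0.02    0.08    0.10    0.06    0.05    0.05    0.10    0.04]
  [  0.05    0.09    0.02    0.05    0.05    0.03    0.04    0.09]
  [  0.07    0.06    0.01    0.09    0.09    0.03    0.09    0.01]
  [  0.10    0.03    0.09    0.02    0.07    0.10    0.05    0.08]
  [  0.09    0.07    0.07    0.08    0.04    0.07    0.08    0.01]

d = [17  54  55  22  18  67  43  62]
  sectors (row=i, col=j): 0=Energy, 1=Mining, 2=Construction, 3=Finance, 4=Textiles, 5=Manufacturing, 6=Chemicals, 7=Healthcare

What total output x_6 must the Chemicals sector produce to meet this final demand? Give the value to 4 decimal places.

Form M = I − A:
  [  0.99   -0.07   -0.03   -0.05   -0.06   -0.02   -0.09   -0.07]
  [ -0.10    0.93   -0.07   -0.04   -0.09   -0.07   -0.10   -0.02]
  [ -0.09   -0.10    0.97   -0.06   -0.05   -0.10   -0.06   -0.08]
  [ -0.02   -0.08   -0.10    0.94   -0.05   -0.05   -0.10   -0.04]
  [ -0.05   -0.09   -0.02   -0.05    0.95   -0.03   -0.04   -0.09]
  [ -0.07   -0.06   -0.01   -0.09   -0.09    0.97   -0.09   -0.01]
  [ -0.10   -0.03   -0.09   -0.02   -0.07   -0.10    0.95   -0.08]
  [ -0.09   -0.07   -0.07   -0.08   -0.04   -0.07   -0.08    0.99]
Leontief inverse L = M⁻¹:
  [  1.0672    0.1249    0.0764    0.0922    0.1105    0.0705    0.1494    0.1107]
  [  0.1723    1.1462    0.1254    0.0980    0.1606    0.1337    0.1814    0.0800]
  [  0.1641    0.1772    1.0889    0.1224    0.1229    0.1634    0.1477    0.1329]
  [  0.0918    0.1505    0.1550    1.1137    0.1145    0.1144    0.1750    0.0928]
  [  0.1066    0.1483    0.0665    0.0957    1.1026    0.0789    0.1048    0.1293]
  [  0.1251    0.1206    0.0593    0.1350    0.1458    1.0801    0.1559    0.0583]
  [  0.1693    0.1047    0.1400    0.0804    0.1362    0.1599    1.1292    0.1339]
  [  0.1551    0.1401    0.1235    0.1339    0.1052    0.1291    0.1575    1.0629]
Total output x = L · d:
  x_0 = 1.0672·17 + 0.1249·54 + 0.0764·55 + 0.0922·22 + 0.1105·18 + 0.0705·67 + 0.1494·43 + 0.1107·62 = 51.1113
  x_1 = 0.1723·17 + 1.1462·54 + 0.1254·55 + 0.0980·22 + 0.1606·18 + 0.1337·67 + 0.1814·43 + 0.0800·62 = 98.4899
  x_2 = 0.1641·17 + 0.1772·54 + 1.0889·55 + 0.1224·22 + 0.1229·18 + 0.1634·67 + 0.1477·43 + 0.1329·62 = 102.6849
  x_3 = 0.0918·17 + 0.1505·54 + 0.1550·55 + 1.1137·22 + 0.1145·18 + 0.1144·67 + 0.1750·43 + 0.0928·62 = 65.7110
  x_4 = 0.1066·17 + 0.1483·54 + 0.0665·55 + 0.0957·22 + 1.1026·18 + 0.0789·67 + 0.1048·43 + 0.1293·62 = 53.2303
  x_5 = 0.1251·17 + 0.1206·54 + 0.0593·55 + 0.1350·22 + 0.1458·18 + 1.0801·67 + 0.1559·43 + 0.0583·62 = 100.1773
  x_6 = 0.1693·17 + 0.1047·54 + 0.1400·55 + 0.0804·22 + 0.1362·18 + 0.1599·67 + 1.1292·43 + 0.1339·62 = 88.0188
  x_7 = 0.1551·17 + 0.1401·54 + 0.1235·55 + 0.1339·22 + 0.1052·18 + 0.1291·67 + 0.1575·43 + 1.0629·62 = 103.1538

88.0188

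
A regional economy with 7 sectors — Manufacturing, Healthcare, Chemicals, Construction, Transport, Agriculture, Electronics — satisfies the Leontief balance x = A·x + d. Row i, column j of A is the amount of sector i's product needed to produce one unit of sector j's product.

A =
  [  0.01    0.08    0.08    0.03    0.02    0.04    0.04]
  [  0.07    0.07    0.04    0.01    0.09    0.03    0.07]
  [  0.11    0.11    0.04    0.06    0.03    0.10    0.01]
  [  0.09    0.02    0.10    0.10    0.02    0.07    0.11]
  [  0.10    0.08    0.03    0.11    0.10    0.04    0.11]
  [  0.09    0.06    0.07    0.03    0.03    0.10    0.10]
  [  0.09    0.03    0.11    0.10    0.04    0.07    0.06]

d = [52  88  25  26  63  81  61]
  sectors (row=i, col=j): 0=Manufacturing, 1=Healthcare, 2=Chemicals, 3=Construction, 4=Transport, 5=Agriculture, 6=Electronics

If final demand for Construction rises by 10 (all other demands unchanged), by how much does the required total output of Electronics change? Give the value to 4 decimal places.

Form M = I − A:
  [  0.99   -0.08   -0.08   -0.03   -0.02   -0.04   -0.04]
  [ -0.07    0.93   -0.04   -0.01   -0.09   -0.03   -0.07]
  [ -0.11   -0.11    0.96   -0.06   -0.03   -0.10   -0.01]
  [ -0.09   -0.02   -0.10    0.90   -0.02   -0.07   -0.11]
  [ -0.10   -0.08   -0.03   -0.11    0.90   -0.04   -0.11]
  [ -0.09   -0.06   -0.07   -0.03   -0.03    0.90   -0.10]
  [ -0.09   -0.03   -0.11   -0.10   -0.04   -0.07    0.94]
Leontief inverse L = M⁻¹:
  [  1.0551    0.1170    0.1148    0.0607    0.0462    0.0762    0.0754]
  [  0.1231    1.1163    0.0849    0.0530    0.1260    0.0710    0.1178]
  [  0.1688    0.1637    1.0938    0.1009    0.0668    0.1505    0.0666]
  [  0.1629    0.0778    0.1686    1.1588    0.0548    0.1344    0.1708]
  [  0.1804    0.1432    0.1044    0.1791    1.1486    0.1038    0.1859]
  [  0.1562    0.1161    0.1306    0.0794    0.0668    1.1578    0.1570]
  [  0.1613    0.0890    0.1738    0.1561    0.0759    0.1321    1.1204]
Total output x = L · d:
  x_0 = 1.0551·52 + 0.1170·88 + 0.1148·25 + 0.0607·26 + 0.0462·63 + 0.0762·81 + 0.0754·61 = 83.2888
  x_1 = 0.1231·52 + 1.1163·88 + 0.0849·25 + 0.0530·26 + 0.1260·63 + 0.0710·81 + 0.1178·61 = 128.9997
  x_2 = 0.1688·52 + 0.1637·88 + 1.0938·25 + 0.1009·26 + 0.0668·63 + 0.1505·81 + 0.0666·61 = 73.6098
  x_3 = 0.1629·52 + 0.0778·88 + 0.1686·25 + 1.1588·26 + 0.0548·63 + 0.1344·81 + 0.1708·61 = 74.4223
  x_4 = 0.1804·52 + 0.1432·88 + 0.1044·25 + 0.1791·26 + 1.1486·63 + 0.1038·81 + 0.1859·61 = 121.3585
  x_5 = 0.1562·52 + 0.1161·88 + 0.1306·25 + 0.0794·26 + 0.0668·63 + 1.1578·81 + 0.1570·61 = 131.2304
  x_6 = 0.1613·52 + 0.0890·88 + 0.1738·25 + 0.1561·26 + 0.0759·63 + 0.1321·81 + 1.1204·61 = 108.4529
Δx_6 = L[6,3] · Δd_3 = 0.1561 · 10 = 1.5613

1.5613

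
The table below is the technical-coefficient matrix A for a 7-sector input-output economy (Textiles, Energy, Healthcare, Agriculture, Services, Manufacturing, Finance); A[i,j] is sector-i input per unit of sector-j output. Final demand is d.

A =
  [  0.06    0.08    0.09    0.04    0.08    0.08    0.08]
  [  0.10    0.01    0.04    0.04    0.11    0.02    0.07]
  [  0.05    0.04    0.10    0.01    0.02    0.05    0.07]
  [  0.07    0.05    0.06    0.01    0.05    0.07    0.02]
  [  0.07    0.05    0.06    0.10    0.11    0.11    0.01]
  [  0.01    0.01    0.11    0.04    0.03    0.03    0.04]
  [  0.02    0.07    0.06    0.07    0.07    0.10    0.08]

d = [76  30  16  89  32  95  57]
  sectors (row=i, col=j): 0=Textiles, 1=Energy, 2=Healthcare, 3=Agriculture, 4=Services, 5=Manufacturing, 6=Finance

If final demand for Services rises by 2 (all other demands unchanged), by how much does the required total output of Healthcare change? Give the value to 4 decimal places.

0.1074

Form M = I − A:
  [  0.94   -0.08   -0.09   -0.04   -0.08   -0.08   -0.08]
  [ -0.10    0.99   -0.04   -0.04   -0.11   -0.02   -0.07]
  [ -0.05   -0.04    0.90   -0.01   -0.02   -0.05   -0.07]
  [ -0.07   -0.05   -0.06    0.99   -0.05   -0.07   -0.02]
  [ -0.07   -0.05   -0.06   -0.10    0.89   -0.11   -0.01]
  [ -0.01   -0.01   -0.11   -0.04   -0.03    0.97   -0.04]
  [ -0.02   -0.07   -0.06   -0.07   -0.07   -0.10    0.92]
Leontief inverse L = M⁻¹:
  [  1.1046    0.1167    0.1549    0.0790    0.1361    0.1356    0.1258]
  [  0.1364    1.0447    0.0914    0.0749    0.1583    0.0717    0.1048]
  [  0.0775    0.0651    1.1450    0.0336    0.0537    0.0860    0.1039]
  [  0.0990    0.0734    0.1040    1.0346    0.0859    0.1046    0.0501]
  [  0.1155    0.0853    0.1255    0.1371    1.1644    0.1647    0.0489]
  [  0.0317    0.0292    0.1454    0.0566    0.0536    1.0584    0.0639]
  [  0.0592    0.1015    0.1183    0.1049    0.1195    0.1495    1.1189]
Total output x = L · d:
  x_0 = 1.1046·76 + 0.1167·30 + 0.1549·16 + 0.0790·89 + 0.1361·32 + 0.1356·95 + 0.1258·57 = 121.3726
  x_1 = 0.1364·76 + 1.0447·30 + 0.0914·16 + 0.0749·89 + 0.1583·32 + 0.0717·95 + 0.1048·57 = 67.6804
  x_2 = 0.0775·76 + 0.0651·30 + 1.1450·16 + 0.0336·89 + 0.0537·32 + 0.0860·95 + 0.1039·57 = 44.9544
  x_3 = 0.0990·76 + 0.0734·30 + 0.1040·16 + 1.0346·89 + 0.0859·32 + 0.1046·95 + 0.0501·57 = 118.9997
  x_4 = 0.1155·76 + 0.0853·30 + 0.1255·16 + 0.1371·89 + 1.1644·32 + 0.1647·95 + 0.0489·57 = 81.2404
  x_5 = 0.0317·76 + 0.0292·30 + 0.1454·16 + 0.0566·89 + 0.0536·32 + 1.0584·95 + 0.0639·57 = 116.5525
  x_6 = 0.0592·76 + 0.1015·30 + 0.1183·16 + 0.1049·89 + 0.1195·32 + 0.1495·95 + 1.1189·57 = 100.5809
Δx_2 = L[2,4] · Δd_4 = 0.0537 · 2 = 0.1074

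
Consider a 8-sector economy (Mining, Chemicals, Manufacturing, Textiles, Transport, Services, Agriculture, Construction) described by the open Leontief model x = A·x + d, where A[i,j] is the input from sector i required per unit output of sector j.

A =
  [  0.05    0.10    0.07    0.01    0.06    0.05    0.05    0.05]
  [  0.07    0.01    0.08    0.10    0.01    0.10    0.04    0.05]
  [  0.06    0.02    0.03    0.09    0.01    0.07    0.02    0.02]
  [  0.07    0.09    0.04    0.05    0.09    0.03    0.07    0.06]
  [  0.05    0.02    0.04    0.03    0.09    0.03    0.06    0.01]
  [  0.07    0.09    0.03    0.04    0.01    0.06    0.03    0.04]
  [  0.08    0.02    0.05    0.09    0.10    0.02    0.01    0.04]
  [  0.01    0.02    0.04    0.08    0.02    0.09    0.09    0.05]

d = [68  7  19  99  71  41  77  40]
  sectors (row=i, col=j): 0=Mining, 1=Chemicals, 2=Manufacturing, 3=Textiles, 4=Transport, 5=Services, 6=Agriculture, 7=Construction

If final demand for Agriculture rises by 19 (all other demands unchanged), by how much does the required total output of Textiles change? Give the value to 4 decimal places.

Form M = I − A:
  [  0.95   -0.10   -0.07   -0.01   -0.06   -0.05   -0.05   -0.05]
  [ -0.07    0.99   -0.08   -0.10   -0.01   -0.10   -0.04   -0.05]
  [ -0.06   -0.02    0.97   -0.09   -0.01   -0.07   -0.02   -0.02]
  [ -0.07   -0.09   -0.04    0.95   -0.09   -0.03   -0.07   -0.06]
  [ -0.05   -0.02   -0.04   -0.03    0.91   -0.03   -0.06   -0.01]
  [ -0.07   -0.09   -0.03   -0.04   -0.01    0.94   -0.03   -0.04]
  [ -0.08   -0.02   -0.05   -0.09   -0.10   -0.02    0.99   -0.04]
  [ -0.01   -0.02   -0.04   -0.08   -0.02   -0.09   -0.09    0.95]
Leontief inverse L = M⁻¹:
  [  1.0927    0.1313    0.1062    0.0567    0.0921    0.0940    0.0822    0.0786]
  [  0.1158    1.0544    0.1149    0.1447    0.0465    0.1425    0.0757    0.0828]
  [  0.0931    0.0533    1.0558    0.1200    0.0373    0.0995    0.0459    0.0440]
  [  0.1186    0.1275    0.0819    1.1008    0.1339    0.0766    0.1096    0.0934]
  [  0.0825    0.0452    0.0657    0.0601    1.1220    0.0564    0.0840    0.0296]
  [  0.1073    0.1224    0.0624    0.0786    0.0369    1.0986    0.0588    0.0675]
  [  0.1187    0.0554    0.0824    0.1262    0.1387    0.0554    1.0451    0.0667]
  [  0.0510    0.0544    0.0700    0.1221    0.0551    0.1251    0.1200    1.0783]
Total output x = L · d:
  x_0 = 1.0927·68 + 0.1313·7 + 0.1062·19 + 0.0567·99 + 0.0921·71 + 0.0940·41 + 0.0822·77 + 0.0786·40 = 102.7195
  x_1 = 0.1158·68 + 1.0544·7 + 0.1149·19 + 0.1447·99 + 0.0465·71 + 0.1425·41 + 0.0757·77 + 0.0828·40 = 50.0494
  x_2 = 0.0931·68 + 0.0533·7 + 1.0558·19 + 0.1200·99 + 0.0373·71 + 0.0995·41 + 0.0459·77 + 0.0440·40 = 50.6699
  x_3 = 0.1186·68 + 0.1275·7 + 0.0819·19 + 1.1008·99 + 0.1339·71 + 0.0766·41 + 0.1096·77 + 0.0934·40 = 144.3104
  x_4 = 0.0825·68 + 0.0452·7 + 0.0657·19 + 0.0601·99 + 1.1220·71 + 0.0564·41 + 0.0840·77 + 0.0296·40 = 102.7550
  x_5 = 0.1073·68 + 0.1224·7 + 0.0624·19 + 0.0786·99 + 0.0369·71 + 1.0986·41 + 0.0588·77 + 0.0675·40 = 72.0161
  x_6 = 0.1187·68 + 0.0554·7 + 0.0824·19 + 0.1262·99 + 0.1387·71 + 0.0554·41 + 1.0451·77 + 0.0667·40 = 117.7804
  x_7 = 0.0510·68 + 0.0544·7 + 0.0700·19 + 0.1221·99 + 0.0551·71 + 0.1251·41 + 0.1200·77 + 1.0783·40 = 78.6701
Δx_3 = L[3,6] · Δd_6 = 0.1096 · 19 = 2.0816

2.0816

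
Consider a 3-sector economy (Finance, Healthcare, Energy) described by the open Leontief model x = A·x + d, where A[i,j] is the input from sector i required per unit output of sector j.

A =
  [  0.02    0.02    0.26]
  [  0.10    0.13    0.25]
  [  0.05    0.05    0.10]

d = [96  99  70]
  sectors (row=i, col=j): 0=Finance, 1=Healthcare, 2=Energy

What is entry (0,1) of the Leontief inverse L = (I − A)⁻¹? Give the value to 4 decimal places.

L[0,1] = 0.0419

Form M = I − A:
  [  0.98   -0.02   -0.26]
  [ -0.10    0.87   -0.25]
  [ -0.05   -0.05    0.90]
Leontief inverse L = M⁻¹:
  [  1.0406    0.0419    0.3123]
  [  0.1384    1.1736    0.3660]
  [  0.0655    0.0675    1.1488]
Total output x = L · d:
  x_0 = 1.0406·96 + 0.0419·99 + 0.3123·70 = 125.9012
  x_1 = 0.1384·96 + 1.1736·99 + 0.3660·70 = 155.1004
  x_2 = 0.0655·96 + 0.0675·99 + 1.1488·70 = 93.3890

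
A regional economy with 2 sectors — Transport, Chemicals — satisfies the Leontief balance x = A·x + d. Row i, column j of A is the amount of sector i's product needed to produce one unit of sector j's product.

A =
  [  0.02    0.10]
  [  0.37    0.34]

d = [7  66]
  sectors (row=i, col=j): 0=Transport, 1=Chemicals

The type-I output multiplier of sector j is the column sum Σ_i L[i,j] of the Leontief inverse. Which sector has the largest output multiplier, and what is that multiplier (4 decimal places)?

Form M = I − A:
  [  0.98   -0.10]
  [ -0.37    0.66]
Leontief inverse L = M⁻¹:
  [  1.0823    0.1640]
  [  0.6068    1.6071]
Total output x = L · d:
  x_0 = 1.0823·7 + 0.1640·66 = 18.3995
  x_1 = 0.6068·7 + 1.6071·66 = 110.3149
Output multipliers (column sums of L):
  Transport: 1.6891
  Chemicals: 1.7711

Chemicals (1.7711)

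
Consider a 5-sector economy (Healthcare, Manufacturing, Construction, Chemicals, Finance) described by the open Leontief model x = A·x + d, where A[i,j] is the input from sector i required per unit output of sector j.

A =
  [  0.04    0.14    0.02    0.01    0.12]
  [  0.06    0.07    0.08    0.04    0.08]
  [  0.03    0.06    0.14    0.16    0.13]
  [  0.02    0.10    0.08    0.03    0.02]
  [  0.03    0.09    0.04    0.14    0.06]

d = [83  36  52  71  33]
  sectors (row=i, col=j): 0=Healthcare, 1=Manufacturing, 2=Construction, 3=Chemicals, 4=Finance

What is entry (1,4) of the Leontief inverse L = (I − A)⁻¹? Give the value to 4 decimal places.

L[1,4] = 0.1233

Form M = I − A:
  [  0.96   -0.14   -0.02   -0.01   -0.12]
  [ -0.06    0.93   -0.08   -0.04   -0.08]
  [ -0.03   -0.06    0.86   -0.16   -0.13]
  [ -0.02   -0.10   -0.08    0.97   -0.02]
  [ -0.03   -0.09   -0.04   -0.14    0.94]
Leontief inverse L = M⁻¹:
  [  1.0609    0.1841    0.0539    0.0505    0.1596]
  [  0.0791    1.1159    0.1192    0.0843    0.1233]
  [  0.0566    0.1298    1.2066    0.2324    0.1901]
  [  0.0357    0.1324    0.1146    1.0635    0.0543]
  [  0.0492    0.1379    0.0815    0.1780    1.0969]
Total output x = L · d:
  x_0 = 1.0609·83 + 0.1841·36 + 0.0539·52 + 0.0505·71 + 0.1596·33 = 106.3339
  x_1 = 0.0791·83 + 1.1159·36 + 0.1192·52 + 0.0843·71 + 0.1233·33 = 62.9895
  x_2 = 0.0566·83 + 0.1298·36 + 1.2066·52 + 0.2324·71 + 0.1901·33 = 94.8874
  x_3 = 0.0357·83 + 0.1324·36 + 0.1146·52 + 1.0635·71 + 0.0543·33 = 90.9887
  x_4 = 0.0492·83 + 0.1379·36 + 0.0815·52 + 0.1780·71 + 1.0969·33 = 62.1202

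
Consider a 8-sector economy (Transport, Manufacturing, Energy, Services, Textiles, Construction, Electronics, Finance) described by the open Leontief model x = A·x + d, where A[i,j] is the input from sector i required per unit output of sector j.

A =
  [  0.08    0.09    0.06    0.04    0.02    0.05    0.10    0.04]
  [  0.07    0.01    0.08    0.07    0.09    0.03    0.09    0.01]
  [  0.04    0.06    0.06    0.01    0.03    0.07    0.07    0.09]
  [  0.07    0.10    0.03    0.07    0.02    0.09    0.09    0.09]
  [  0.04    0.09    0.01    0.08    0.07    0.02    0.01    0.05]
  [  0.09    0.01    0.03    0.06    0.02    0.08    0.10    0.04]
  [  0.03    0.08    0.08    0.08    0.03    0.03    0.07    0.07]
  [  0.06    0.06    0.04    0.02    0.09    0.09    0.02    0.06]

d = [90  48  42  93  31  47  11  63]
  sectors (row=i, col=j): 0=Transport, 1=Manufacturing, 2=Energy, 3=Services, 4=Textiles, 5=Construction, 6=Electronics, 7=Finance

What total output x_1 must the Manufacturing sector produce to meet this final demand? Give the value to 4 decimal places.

90.3641

Form M = I − A:
  [  0.92   -0.09   -0.06   -0.04   -0.02   -0.05   -0.10   -0.04]
  [ -0.07    0.99   -0.08   -0.07   -0.09   -0.03   -0.09   -0.01]
  [ -0.04   -0.06    0.94   -0.01   -0.03   -0.07   -0.07   -0.09]
  [ -0.07   -0.10   -0.03    0.93   -0.02   -0.09   -0.09   -0.09]
  [ -0.04   -0.09   -0.01   -0.08    0.93   -0.02   -0.01   -0.05]
  [ -0.09   -0.01   -0.03   -0.06   -0.02    0.92   -0.10   -0.04]
  [ -0.03   -0.08   -0.08   -0.08   -0.03   -0.03    0.93   -0.07]
  [ -0.06   -0.06   -0.04   -0.02   -0.09   -0.09   -0.02    0.94]
Leontief inverse L = M⁻¹:
  [  1.1327    0.1437    0.1090    0.0883    0.0597    0.0985    0.1656    0.0883]
  [  0.1167    1.0673    0.1207    0.1161    0.1243    0.0750    0.1469    0.0597]
  [  0.0865    0.1049    1.1004    0.0502    0.0679    0.1152    0.1231    0.1326]
  [  0.1342    0.1610    0.0840    1.1270    0.0681    0.1503    0.1654    0.1457]
  [  0.0822    0.1329    0.0424    0.1195    1.1052    0.0580    0.0564    0.0859]
  [  0.1390    0.0616    0.0712    0.1041    0.0512    1.1269    0.1599    0.0859]
  [  0.0809    0.1336    0.1252    0.1261    0.0713    0.0808    1.1306    0.1203]
  [  0.1092    0.1067    0.0768    0.0633    0.1283    0.1343    0.0735    1.1010]
Total output x = L · d:
  x_0 = 1.1327·90 + 0.1437·48 + 0.1090·42 + 0.0883·93 + 0.0597·31 + 0.0985·47 + 0.1656·11 + 0.0883·63 = 135.5008
  x_1 = 0.1167·90 + 1.0673·48 + 0.1207·42 + 0.1161·93 + 0.1243·31 + 0.0750·47 + 0.1469·11 + 0.0597·63 = 90.3641
  x_2 = 0.0865·90 + 0.1049·48 + 1.1004·42 + 0.0502·93 + 0.0679·31 + 0.1152·47 + 0.1231·11 + 0.1326·63 = 80.9392
  x_3 = 0.1342·90 + 0.1610·48 + 0.0840·42 + 1.1270·93 + 0.0681·31 + 0.1503·47 + 0.1654·11 + 0.1457·63 = 148.3244
  x_4 = 0.0822·90 + 0.1329·48 + 0.0424·42 + 0.1195·93 + 1.1052·31 + 0.0580·47 + 0.0564·11 + 0.0859·63 = 69.6973
  x_5 = 0.1390·90 + 0.0616·48 + 0.0712·42 + 0.1041·93 + 0.0512·31 + 1.1269·47 + 0.1599·11 + 0.0859·63 = 89.8608
  x_6 = 0.0809·90 + 0.1336·48 + 0.1252·42 + 0.1261·93 + 0.0713·31 + 0.0808·47 + 1.1306·11 + 0.1203·63 = 56.7081
  x_7 = 0.1092·90 + 0.1067·48 + 0.0768·42 + 0.0633·93 + 0.1283·31 + 0.1343·47 + 0.0735·11 + 1.1010·63 = 104.5216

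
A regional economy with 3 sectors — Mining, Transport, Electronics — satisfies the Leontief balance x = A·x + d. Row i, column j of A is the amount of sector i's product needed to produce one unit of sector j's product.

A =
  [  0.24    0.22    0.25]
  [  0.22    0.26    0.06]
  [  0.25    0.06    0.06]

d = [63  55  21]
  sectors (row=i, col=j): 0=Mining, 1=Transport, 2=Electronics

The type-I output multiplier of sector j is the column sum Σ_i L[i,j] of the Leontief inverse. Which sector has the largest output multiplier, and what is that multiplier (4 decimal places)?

Form M = I − A:
  [  0.76   -0.22   -0.25]
  [ -0.22    0.74   -0.06]
  [ -0.25   -0.06    0.94]
Leontief inverse L = M⁻¹:
  [  1.6184    0.5187    0.4635]
  [  0.5187    1.5246    0.2353]
  [  0.4635    0.2353    1.2021]
Total output x = L · d:
  x_0 = 1.6184·63 + 0.5187·55 + 0.4635·21 = 140.2265
  x_1 = 0.5187·63 + 1.5246·55 + 0.2353·21 = 121.4772
  x_2 = 0.4635·63 + 0.2353·55 + 1.2021·21 = 67.3886
Output multipliers (column sums of L):
  Mining: 2.6007
  Transport: 2.2787
  Electronics: 1.9010

Mining (2.6007)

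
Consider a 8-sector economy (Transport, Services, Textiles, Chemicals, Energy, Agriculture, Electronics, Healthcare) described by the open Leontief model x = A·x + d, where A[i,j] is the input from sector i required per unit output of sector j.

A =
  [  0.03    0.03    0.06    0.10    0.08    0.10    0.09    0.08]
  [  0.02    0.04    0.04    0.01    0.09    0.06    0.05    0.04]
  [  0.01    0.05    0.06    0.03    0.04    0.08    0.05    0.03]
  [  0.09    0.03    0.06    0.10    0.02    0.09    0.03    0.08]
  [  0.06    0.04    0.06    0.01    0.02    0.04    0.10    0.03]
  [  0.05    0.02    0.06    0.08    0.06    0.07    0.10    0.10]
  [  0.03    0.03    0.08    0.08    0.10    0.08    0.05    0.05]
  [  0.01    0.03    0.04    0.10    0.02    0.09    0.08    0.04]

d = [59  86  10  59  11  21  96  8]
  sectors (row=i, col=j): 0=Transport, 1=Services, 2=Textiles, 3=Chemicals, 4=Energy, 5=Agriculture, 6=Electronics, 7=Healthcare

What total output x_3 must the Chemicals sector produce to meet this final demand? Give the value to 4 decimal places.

Form M = I − A:
  [  0.97   -0.03   -0.06   -0.10   -0.08   -0.10   -0.09   -0.08]
  [ -0.02    0.96   -0.04   -0.01   -0.09   -0.06   -0.05   -0.04]
  [ -0.01   -0.05    0.94   -0.03   -0.04   -0.08   -0.05   -0.03]
  [ -0.09   -0.03   -0.06    0.90   -0.02   -0.09   -0.03   -0.08]
  [ -0.06   -0.04   -0.06   -0.01    0.98   -0.04   -0.10   -0.03]
  [ -0.05   -0.02   -0.06   -0.08   -0.06    0.93   -0.10   -0.10]
  [ -0.03   -0.03   -0.08   -0.08   -0.10   -0.08    0.95   -0.05]
  [ -0.01   -0.03   -0.04   -0.10   -0.02   -0.09   -0.08    0.96]
Leontief inverse L = M⁻¹:
  [  1.0733    0.0640    0.1219    0.1716    0.1324    0.1799    0.1617    0.1415]
  [  0.0437    1.0611    0.0767    0.0466    0.1228    0.1049    0.0957    0.0739]
  [  0.0339    0.0711    1.0970    0.0689    0.0741    0.1269    0.0936    0.0662]
  [  0.1279    0.0600    0.1140    1.1689    0.0670    0.1649    0.0942    0.1383]
  [  0.0827    0.0621    0.1000    0.0534    1.0598    0.0912    0.1449    0.0672]
  [  0.0890    0.0523    0.1188    0.1501    0.1106    1.1474    0.1679    0.1575]
  [  0.0674    0.0604    0.1333    0.1375    0.1440    0.1477    1.1128    0.1016]
  [  0.0430    0.0543    0.0856    0.1545    0.0597    0.1494    0.1299    1.0873]
Total output x = L · d:
  x_0 = 1.0733·59 + 0.0640·86 + 0.1219·10 + 0.1716·59 + 0.1324·11 + 0.1799·21 + 0.1617·96 + 0.1415·8 = 102.0624
  x_1 = 0.0437·59 + 1.0611·86 + 0.0767·10 + 0.0466·59 + 0.1228·11 + 0.1049·21 + 0.0957·96 + 0.0739·8 = 110.6829
  x_2 = 0.0339·59 + 0.0711·86 + 1.0970·10 + 0.0689·59 + 0.0741·11 + 0.1269·21 + 0.0936·96 + 0.0662·8 = 36.1437
  x_3 = 0.1279·59 + 0.0600·86 + 0.1140·10 + 1.1689·59 + 0.0670·11 + 0.1649·21 + 0.0942·96 + 0.1383·8 = 97.1612
  x_4 = 0.0827·59 + 0.0621·86 + 0.1000·10 + 0.0534·59 + 1.0598·11 + 0.0912·21 + 0.1449·96 + 0.0672·8 = 42.3965
  x_5 = 0.0890·59 + 0.0523·86 + 0.1188·10 + 0.1501·59 + 0.1106·11 + 1.1474·21 + 0.1679·96 + 0.1575·8 = 62.4833
  x_6 = 0.0674·59 + 0.0604·86 + 0.1333·10 + 0.1375·59 + 0.1440·11 + 0.1477·21 + 1.1128·96 + 0.1016·8 = 130.9388
  x_7 = 0.0430·59 + 0.0543·86 + 0.0856·10 + 0.1545·59 + 0.0597·11 + 0.1494·21 + 0.1299·96 + 1.0873·8 = 42.1349

97.1612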